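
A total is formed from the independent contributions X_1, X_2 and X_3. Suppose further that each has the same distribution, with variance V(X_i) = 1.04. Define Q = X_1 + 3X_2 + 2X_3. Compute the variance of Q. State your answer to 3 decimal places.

By independence, V(Q) = (1)²V(X_1) + (3)²V(X_2) + (2)²V(X_3)
= (1)²·1.04 + (3)²·1.04 + (2)²·1.04 = 14.56

14.560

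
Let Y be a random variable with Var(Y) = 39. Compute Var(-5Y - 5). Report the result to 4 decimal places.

Var(-5Y - 5) = (-5)²·Var(Y) = 25·39 = 975

975.0000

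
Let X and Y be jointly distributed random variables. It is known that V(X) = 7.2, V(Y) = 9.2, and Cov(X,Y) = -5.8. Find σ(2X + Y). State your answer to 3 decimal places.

3.847

V(2X + Y) = (2)²·V(X) + (1)²·V(Y) + 2·(2)·(1)·Cov(X,Y)
= 4·7.2 + 1·9.2 + 4·-5.8 = 14.8
σ(2X + Y) = √14.8 ≈ 3.847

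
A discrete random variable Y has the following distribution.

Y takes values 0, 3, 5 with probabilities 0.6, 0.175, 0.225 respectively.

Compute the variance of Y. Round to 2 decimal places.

4.48

E[Y] = (0)(0.6) + (3)(0.175) + (5)(0.225) = 1.65
E[Y²] = (0)²(0.6) + (3)²(0.175) + (5)²(0.225) = 7.2
Var(Y) = E[Y²] − (E[Y])² = 7.2 − (1.65)² = 4.4775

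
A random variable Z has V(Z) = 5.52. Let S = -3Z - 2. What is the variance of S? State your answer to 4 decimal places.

V(-3Z - 2) = (-3)²·V(Z) = 9·5.52 = 49.68

49.6800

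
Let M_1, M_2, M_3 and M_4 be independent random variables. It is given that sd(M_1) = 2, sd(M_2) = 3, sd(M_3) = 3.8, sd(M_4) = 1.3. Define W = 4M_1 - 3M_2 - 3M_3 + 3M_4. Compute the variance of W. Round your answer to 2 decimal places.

290.17

Var(M_1) = 4, Var(M_2) = 9, Var(M_3) = 14.44, Var(M_4) = 1.69
By independence, Var(W) = (4)²Var(M_1) + (-3)²Var(M_2) + (-3)²Var(M_3) + (3)²Var(M_4)
= (4)²·4 + (-3)²·9 + (-3)²·14.44 + (3)²·1.69 = 290.17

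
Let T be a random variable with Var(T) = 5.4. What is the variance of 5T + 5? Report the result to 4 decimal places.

Var(5T + 5) = (5)²·Var(T) = 25·5.4 = 135

135.0000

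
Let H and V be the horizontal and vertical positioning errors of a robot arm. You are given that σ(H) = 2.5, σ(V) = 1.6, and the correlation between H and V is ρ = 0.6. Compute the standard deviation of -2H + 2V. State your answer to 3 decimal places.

4.005

var(H) = (2.5)² = 6.25;  var(V) = (1.6)² = 2.56
cov(H,V) = ρ·σ(H)·σ(V) = 0.6·2.5·1.6 = 2.4
var(-2H + 2V) = (-2)²·var(H) + (2)²·var(V) + 2·(-2)·(2)·cov(H,V)
= 4·6.25 + 4·2.56 + -8·2.4 = 16.04
σ(-2H + 2V) = √16.04 ≈ 4.005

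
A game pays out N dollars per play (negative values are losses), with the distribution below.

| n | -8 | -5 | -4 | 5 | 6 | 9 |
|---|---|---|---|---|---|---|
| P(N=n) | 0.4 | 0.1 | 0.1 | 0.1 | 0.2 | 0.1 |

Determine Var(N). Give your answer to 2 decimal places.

45.25

E[N] = (-8)(0.4) + (-5)(0.1) + (-4)(0.1) + (5)(0.1) + (6)(0.2) + (9)(0.1) = -1.5
E[N²] = (-8)²(0.4) + (-5)²(0.1) + (-4)²(0.1) + (5)²(0.1) + (6)²(0.2) + (9)²(0.1) = 47.5
Var(N) = E[N²] − (E[N])² = 47.5 − (-1.5)² = 45.25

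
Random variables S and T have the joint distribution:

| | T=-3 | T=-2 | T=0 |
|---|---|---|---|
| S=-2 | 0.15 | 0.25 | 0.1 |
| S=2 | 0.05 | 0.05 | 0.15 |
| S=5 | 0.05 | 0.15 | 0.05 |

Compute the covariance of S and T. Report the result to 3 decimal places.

0.388

E[S] = 0.75,  E[T] = -1.65
E[ST] = -0.85
Cov(S,T) = E[ST] − E[S]E[T] = -0.85 − (0.75)(-1.65) = 0.3875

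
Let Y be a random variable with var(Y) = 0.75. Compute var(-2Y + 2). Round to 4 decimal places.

3.0000

var(-2Y + 2) = (-2)²·var(Y) = 4·0.75 = 3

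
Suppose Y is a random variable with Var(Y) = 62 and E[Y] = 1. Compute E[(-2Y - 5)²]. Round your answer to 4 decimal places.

E[-2Y - 5] = -2·1 − 5 = -7
Var(-2Y - 5) = (-2)²·62 = 248
E[(-2Y - 5)²] = Var((-2Y - 5)) + (E[(-2Y - 5)])² = 248 + (-7)² = 297

297.0000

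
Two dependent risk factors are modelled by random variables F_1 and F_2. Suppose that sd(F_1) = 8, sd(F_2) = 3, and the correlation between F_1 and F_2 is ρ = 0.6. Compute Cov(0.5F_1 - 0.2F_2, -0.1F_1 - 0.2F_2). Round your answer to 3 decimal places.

var(F_1) = (8)² = 64;  var(F_2) = (3)² = 9
Cov(F_1,F_2) = ρ·sd(F_1)·sd(F_2) = 0.6·8·3 = 14.4
Cov(0.5F_1 - 0.2F_2, -0.1F_1 - 0.2F_2) = (0.5)(-0.1)var(F_1) + (-0.2)(-0.2)var(F_2) + [(0.5)(-0.2) + (-0.2)(-0.1)]Cov(F_1,F_2)
= -0.05·64 + 0.04·9 + -0.08·14.4 = -3.992

-3.992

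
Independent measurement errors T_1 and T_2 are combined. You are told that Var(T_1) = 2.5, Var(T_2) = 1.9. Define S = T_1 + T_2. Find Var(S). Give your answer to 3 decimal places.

By independence, Var(S) = (1)²Var(T_1) + (1)²Var(T_2)
= (1)²·2.5 + (1)²·1.9 = 4.4

4.400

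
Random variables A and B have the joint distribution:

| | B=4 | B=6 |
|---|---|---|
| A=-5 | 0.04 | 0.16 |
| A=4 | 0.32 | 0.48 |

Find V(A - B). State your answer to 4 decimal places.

15.0336

E[A] = 2.2,  E[B] = 5.28,  E[AB] = 11.04
V(A) = 17.8 − (2.2)² = 12.96;  V(B) = 28.8 − (5.28)² = 0.9216
Cov(A,B) = 11.04 − (2.2)(5.28) = -0.576
V(A - B) = (1)²·12.96 + (-1)²·0.9216 + 2·(1)·(-1)·-0.576 = 15.0336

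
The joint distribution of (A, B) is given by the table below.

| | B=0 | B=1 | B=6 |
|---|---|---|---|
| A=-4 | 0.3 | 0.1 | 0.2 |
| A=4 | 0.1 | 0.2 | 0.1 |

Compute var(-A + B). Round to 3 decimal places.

22.690

E[A] = -0.8,  E[B] = 2.1,  E[AB] = -2
var(A) = 16 − (-0.8)² = 15.36;  var(B) = 11.1 − (2.1)² = 6.69
Cov(A,B) = -2 − (-0.8)(2.1) = -0.32
var(-A + B) = (-1)²·15.36 + (1)²·6.69 + 2·(-1)·(1)·-0.32 = 22.69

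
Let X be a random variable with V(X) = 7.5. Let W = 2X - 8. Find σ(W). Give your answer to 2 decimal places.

V(2X - 8) = (2)²·7.5 = 30
σ(W) = √30 ≈ 5.48

5.48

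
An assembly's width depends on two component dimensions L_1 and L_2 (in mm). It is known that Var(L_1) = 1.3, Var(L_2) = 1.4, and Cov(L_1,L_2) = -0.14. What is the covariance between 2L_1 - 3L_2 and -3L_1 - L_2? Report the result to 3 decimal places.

-4.580

Cov(2L_1 - 3L_2, -3L_1 - L_2) = (2)(-3)Var(L_1) + (-3)(-1)Var(L_2) + [(2)(-1) + (-3)(-3)]Cov(L_1,L_2)
= -6·1.3 + 3·1.4 + 7·-0.14 = -4.58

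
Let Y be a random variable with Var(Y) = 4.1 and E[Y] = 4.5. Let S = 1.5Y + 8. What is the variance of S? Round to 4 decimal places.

Var(1.5Y + 8) = (1.5)²·Var(Y) = 2.25·4.1 = 9.225

9.2250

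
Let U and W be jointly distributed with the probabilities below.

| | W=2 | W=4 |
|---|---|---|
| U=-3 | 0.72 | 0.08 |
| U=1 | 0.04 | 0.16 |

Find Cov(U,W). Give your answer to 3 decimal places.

0.896

E[U] = -2.2,  E[W] = 2.48
E[UW] = -4.56
Cov(U,W) = E[UW] − E[U]E[W] = -4.56 − (-2.2)(2.48) = 0.896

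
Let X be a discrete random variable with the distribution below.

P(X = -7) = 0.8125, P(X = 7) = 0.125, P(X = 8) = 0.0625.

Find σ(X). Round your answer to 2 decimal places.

E[X] = (-7)(0.8125) + (7)(0.125) + (8)(0.0625) = -4.3125
E[X²] = (-7)²(0.8125) + (7)²(0.125) + (8)²(0.0625) = 49.9375
Var(X) = E[X²] − (E[X])² = 49.9375 − (-4.3125)² = 31.33984375
σ(X) = √31.33984375 ≈ 5.60

5.60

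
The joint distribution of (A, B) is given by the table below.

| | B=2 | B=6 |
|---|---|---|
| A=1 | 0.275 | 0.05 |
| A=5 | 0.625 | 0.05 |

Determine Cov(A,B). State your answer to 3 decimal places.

-0.280

E[A] = 3.7,  E[B] = 2.4
E[AB] = 8.6
Cov(A,B) = E[AB] − E[A]E[B] = 8.6 − (3.7)(2.4) = -0.28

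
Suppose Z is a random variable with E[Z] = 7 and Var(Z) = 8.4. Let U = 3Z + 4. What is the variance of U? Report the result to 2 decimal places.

Var(3Z + 4) = (3)²·Var(Z) = 9·8.4 = 75.6

75.60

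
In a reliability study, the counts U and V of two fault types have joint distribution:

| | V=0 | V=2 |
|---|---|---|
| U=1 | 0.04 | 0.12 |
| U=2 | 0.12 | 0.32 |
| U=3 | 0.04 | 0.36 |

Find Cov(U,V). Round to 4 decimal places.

E[U] = 2.24,  E[V] = 1.6
E[UV] = 3.68
Cov(U,V) = E[UV] − E[U]E[V] = 3.68 − (2.24)(1.6) = 0.096

0.0960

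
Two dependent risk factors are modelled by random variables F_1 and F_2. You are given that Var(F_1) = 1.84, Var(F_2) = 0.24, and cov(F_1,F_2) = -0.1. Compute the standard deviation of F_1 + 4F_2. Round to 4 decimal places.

2.2091

Var(F_1 + 4F_2) = (1)²·Var(F_1) + (4)²·Var(F_2) + 2·(1)·(4)·cov(F_1,F_2)
= 1·1.84 + 16·0.24 + 8·-0.1 = 4.88
SD(F_1 + 4F_2) = √4.88 ≈ 2.2091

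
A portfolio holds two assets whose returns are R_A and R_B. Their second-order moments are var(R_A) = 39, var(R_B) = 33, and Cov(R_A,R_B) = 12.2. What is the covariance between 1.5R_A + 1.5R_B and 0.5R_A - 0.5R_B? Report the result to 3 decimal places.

4.500

Cov(1.5R_A + 1.5R_B, 0.5R_A - 0.5R_B) = (1.5)(0.5)var(R_A) + (1.5)(-0.5)var(R_B) + [(1.5)(-0.5) + (1.5)(0.5)]Cov(R_A,R_B)
= 0.75·39 + -0.75·33 + 0·12.2 = 4.5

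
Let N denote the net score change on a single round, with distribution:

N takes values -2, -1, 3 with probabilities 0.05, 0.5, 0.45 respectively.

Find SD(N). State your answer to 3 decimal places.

E[N] = (-2)(0.05) + (-1)(0.5) + (3)(0.45) = 0.75
E[N²] = (-2)²(0.05) + (-1)²(0.5) + (3)²(0.45) = 4.75
var(N) = E[N²] − (E[N])² = 4.75 − (0.75)² = 4.1875
SD(N) = √4.1875 ≈ 2.046

2.046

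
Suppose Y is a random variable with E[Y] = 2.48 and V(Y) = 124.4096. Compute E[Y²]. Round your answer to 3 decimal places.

130.560

E[Y²] = V(Y) + (E[Y])² = 124.4096 + (2.48)² = 130.56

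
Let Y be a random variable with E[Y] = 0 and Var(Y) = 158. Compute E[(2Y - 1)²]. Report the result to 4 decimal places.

633.0000

E[2Y - 1] = 2·0 − 1 = -1
Var(2Y - 1) = (2)²·158 = 632
E[(2Y - 1)²] = Var((2Y - 1)) + (E[(2Y - 1)])² = 632 + (-1)² = 633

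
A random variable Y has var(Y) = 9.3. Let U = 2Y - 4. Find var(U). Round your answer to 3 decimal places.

37.200

var(2Y - 4) = (2)²·var(Y) = 4·9.3 = 37.2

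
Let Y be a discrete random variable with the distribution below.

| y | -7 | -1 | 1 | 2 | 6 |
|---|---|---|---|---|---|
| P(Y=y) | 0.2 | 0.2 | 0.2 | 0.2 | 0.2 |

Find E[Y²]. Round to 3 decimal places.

E[Y²] = (-7)²(0.2) + (-1)²(0.2) + (1)²(0.2) + (2)²(0.2) + (6)²(0.2) = 18.2

18.200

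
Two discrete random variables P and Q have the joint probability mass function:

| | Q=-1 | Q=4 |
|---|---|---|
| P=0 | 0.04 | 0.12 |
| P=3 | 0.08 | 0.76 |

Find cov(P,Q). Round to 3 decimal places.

E[P] = 2.52,  E[Q] = 3.4
E[PQ] = 8.88
cov(P,Q) = E[PQ] − E[P]E[Q] = 8.88 − (2.52)(3.4) = 0.312

0.312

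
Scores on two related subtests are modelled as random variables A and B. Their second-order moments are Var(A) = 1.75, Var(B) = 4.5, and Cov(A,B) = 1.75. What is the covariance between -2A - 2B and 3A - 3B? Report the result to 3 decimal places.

16.500

Cov(-2A - 2B, 3A - 3B) = (-2)(3)Var(A) + (-2)(-3)Var(B) + [(-2)(-3) + (-2)(3)]Cov(A,B)
= -6·1.75 + 6·4.5 + 0·1.75 = 16.5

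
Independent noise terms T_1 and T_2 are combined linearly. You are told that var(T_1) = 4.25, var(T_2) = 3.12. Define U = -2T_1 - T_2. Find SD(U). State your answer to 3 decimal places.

By independence, var(U) = (-2)²var(T_1) + (-1)²var(T_2)
= (-2)²·4.25 + (-1)²·3.12 = 20.12
SD(U) = √20.12 ≈ 4.486

4.486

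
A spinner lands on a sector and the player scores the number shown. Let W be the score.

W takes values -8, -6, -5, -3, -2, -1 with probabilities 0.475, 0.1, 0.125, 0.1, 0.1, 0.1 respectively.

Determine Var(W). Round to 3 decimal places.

E[W] = (-8)(0.475) + (-6)(0.1) + (-5)(0.125) + (-3)(0.1) + (-2)(0.1) + (-1)(0.1) = -5.625
E[W²] = (-8)²(0.475) + (-6)²(0.1) + (-5)²(0.125) + (-3)²(0.1) + (-2)²(0.1) + (-1)²(0.1) = 38.525
Var(W) = E[W²] − (E[W])² = 38.525 − (-5.625)² = 6.884375

6.884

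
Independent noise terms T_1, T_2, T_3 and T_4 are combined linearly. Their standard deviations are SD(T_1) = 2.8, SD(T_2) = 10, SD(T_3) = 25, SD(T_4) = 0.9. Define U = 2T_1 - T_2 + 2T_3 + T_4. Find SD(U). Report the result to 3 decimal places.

51.305

Var(T_1) = 7.84, Var(T_2) = 100, Var(T_3) = 625, Var(T_4) = 0.81
By independence, Var(U) = (2)²Var(T_1) + (-1)²Var(T_2) + (2)²Var(T_3) + (1)²Var(T_4)
= (2)²·7.84 + (-1)²·100 + (2)²·625 + (1)²·0.81 = 2632.17
SD(U) = √2632.17 ≈ 51.305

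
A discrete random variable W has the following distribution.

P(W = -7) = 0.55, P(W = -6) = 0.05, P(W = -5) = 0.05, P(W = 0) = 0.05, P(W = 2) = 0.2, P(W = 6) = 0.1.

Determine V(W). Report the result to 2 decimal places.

E[W] = (-7)(0.55) + (-6)(0.05) + (-5)(0.05) + (0)(0.05) + (2)(0.2) + (6)(0.1) = -3.4
E[W²] = (-7)²(0.55) + (-6)²(0.05) + (-5)²(0.05) + (0)²(0.05) + (2)²(0.2) + (6)²(0.1) = 34.4
V(W) = E[W²] − (E[W])² = 34.4 − (-3.4)² = 22.84

22.84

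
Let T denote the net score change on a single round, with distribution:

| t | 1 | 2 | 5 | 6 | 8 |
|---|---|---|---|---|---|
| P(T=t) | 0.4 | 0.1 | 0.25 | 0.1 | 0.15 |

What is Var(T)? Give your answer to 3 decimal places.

E[T] = (1)(0.4) + (2)(0.1) + (5)(0.25) + (6)(0.1) + (8)(0.15) = 3.65
E[T²] = (1)²(0.4) + (2)²(0.1) + (5)²(0.25) + (6)²(0.1) + (8)²(0.15) = 20.25
Var(T) = E[T²] − (E[T])² = 20.25 − (3.65)² = 6.9275

6.928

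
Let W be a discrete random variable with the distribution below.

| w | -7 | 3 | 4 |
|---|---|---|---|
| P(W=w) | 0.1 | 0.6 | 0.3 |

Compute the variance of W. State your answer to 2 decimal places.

E[W] = (-7)(0.1) + (3)(0.6) + (4)(0.3) = 2.3
E[W²] = (-7)²(0.1) + (3)²(0.6) + (4)²(0.3) = 15.1
V(W) = E[W²] − (E[W])² = 15.1 − (2.3)² = 9.81

9.81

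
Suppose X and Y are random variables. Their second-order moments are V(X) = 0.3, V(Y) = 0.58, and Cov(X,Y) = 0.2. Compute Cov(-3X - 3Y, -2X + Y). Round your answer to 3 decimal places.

Cov(-3X - 3Y, -2X + Y) = (-3)(-2)V(X) + (-3)(1)V(Y) + [(-3)(1) + (-3)(-2)]Cov(X,Y)
= 6·0.3 + -3·0.58 + 3·0.2 = 0.66

0.660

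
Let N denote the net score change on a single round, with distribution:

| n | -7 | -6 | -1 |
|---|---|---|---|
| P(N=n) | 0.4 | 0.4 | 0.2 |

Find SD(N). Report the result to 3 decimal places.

2.245

E[N] = (-7)(0.4) + (-6)(0.4) + (-1)(0.2) = -5.4
E[N²] = (-7)²(0.4) + (-6)²(0.4) + (-1)²(0.2) = 34.2
V(N) = E[N²] − (E[N])² = 34.2 − (-5.4)² = 5.04
SD(N) = √5.04 ≈ 2.245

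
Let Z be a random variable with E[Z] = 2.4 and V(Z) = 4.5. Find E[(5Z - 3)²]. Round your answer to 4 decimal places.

193.5000

E[5Z - 3] = 5·2.4 − 3 = 9
V(5Z - 3) = (5)²·4.5 = 112.5
E[(5Z - 3)²] = V((5Z - 3)) + (E[(5Z - 3)])² = 112.5 + (9)² = 193.5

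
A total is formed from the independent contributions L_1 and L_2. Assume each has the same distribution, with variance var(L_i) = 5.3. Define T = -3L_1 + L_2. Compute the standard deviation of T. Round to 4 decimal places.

By independence, var(T) = (-3)²var(L_1) + (1)²var(L_2)
= (-3)²·5.3 + (1)²·5.3 = 53
SD(T) = √53 ≈ 7.2801

7.2801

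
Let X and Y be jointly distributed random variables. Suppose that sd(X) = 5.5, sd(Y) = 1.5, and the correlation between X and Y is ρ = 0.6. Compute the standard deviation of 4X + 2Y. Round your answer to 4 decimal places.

23.9207

V(X) = (5.5)² = 30.25;  V(Y) = (1.5)² = 2.25
Cov(X,Y) = ρ·sd(X)·sd(Y) = 0.6·5.5·1.5 = 4.95
V(4X + 2Y) = (4)²·V(X) + (2)²·V(Y) + 2·(4)·(2)·Cov(X,Y)
= 16·30.25 + 4·2.25 + 16·4.95 = 572.2
sd(4X + 2Y) = √572.2 ≈ 23.9207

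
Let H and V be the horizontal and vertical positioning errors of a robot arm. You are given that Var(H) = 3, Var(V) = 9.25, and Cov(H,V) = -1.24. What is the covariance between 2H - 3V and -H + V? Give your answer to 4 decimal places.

Cov(2H - 3V, -H + V) = (2)(-1)Var(H) + (-3)(1)Var(V) + [(2)(1) + (-3)(-1)]Cov(H,V)
= -2·3 + -3·9.25 + 5·-1.24 = -39.95

-39.9500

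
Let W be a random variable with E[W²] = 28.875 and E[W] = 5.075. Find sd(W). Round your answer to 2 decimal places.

Var(W) = 28.875 − (5.075)² = 3.119375
sd(W) = √3.119375 ≈ 1.77

1.77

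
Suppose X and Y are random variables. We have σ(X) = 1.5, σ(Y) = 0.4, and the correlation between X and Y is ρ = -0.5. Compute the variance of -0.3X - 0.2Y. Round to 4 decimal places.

0.1729

V(X) = (1.5)² = 2.25;  V(Y) = (0.4)² = 0.16
Cov(X,Y) = ρ·σ(X)·σ(Y) = -0.5·1.5·0.4 = -0.3
V(-0.3X - 0.2Y) = (-0.3)²·V(X) + (-0.2)²·V(Y) + 2·(-0.3)·(-0.2)·Cov(X,Y)
= 0.09·2.25 + 0.04·0.16 + 0.12·-0.3 = 0.1729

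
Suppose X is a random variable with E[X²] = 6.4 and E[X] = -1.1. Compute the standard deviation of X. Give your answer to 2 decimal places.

2.28

Var(X) = 6.4 − (-1.1)² = 5.19
σ(X) = √5.19 ≈ 2.28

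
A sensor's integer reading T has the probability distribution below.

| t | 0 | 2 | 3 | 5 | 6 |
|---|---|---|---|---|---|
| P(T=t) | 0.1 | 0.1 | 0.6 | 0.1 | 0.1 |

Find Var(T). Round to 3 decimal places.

2.290

E[T] = (0)(0.1) + (2)(0.1) + (3)(0.6) + (5)(0.1) + (6)(0.1) = 3.1
E[T²] = (0)²(0.1) + (2)²(0.1) + (3)²(0.6) + (5)²(0.1) + (6)²(0.1) = 11.9
Var(T) = E[T²] − (E[T])² = 11.9 − (3.1)² = 2.29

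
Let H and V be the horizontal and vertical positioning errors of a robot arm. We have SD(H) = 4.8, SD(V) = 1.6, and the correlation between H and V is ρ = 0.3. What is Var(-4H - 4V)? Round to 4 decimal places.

Var(H) = (4.8)² = 23.04;  Var(V) = (1.6)² = 2.56
cov(H,V) = ρ·SD(H)·SD(V) = 0.3·4.8·1.6 = 2.304
Var(-4H - 4V) = (-4)²·Var(H) + (-4)²·Var(V) + 2·(-4)·(-4)·cov(H,V)
= 16·23.04 + 16·2.56 + 32·2.304 = 483.328

483.3280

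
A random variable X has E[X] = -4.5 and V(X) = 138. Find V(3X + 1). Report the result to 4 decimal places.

1242.0000

V(3X + 1) = (3)²·V(X) = 9·138 = 1242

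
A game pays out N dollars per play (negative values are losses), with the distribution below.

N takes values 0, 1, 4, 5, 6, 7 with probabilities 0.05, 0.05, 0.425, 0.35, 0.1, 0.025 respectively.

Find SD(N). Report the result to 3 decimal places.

E[N] = (0)(0.05) + (1)(0.05) + (4)(0.425) + (5)(0.35) + (6)(0.1) + (7)(0.025) = 4.275
E[N²] = (0)²(0.05) + (1)²(0.05) + (4)²(0.425) + (5)²(0.35) + (6)²(0.1) + (7)²(0.025) = 20.425
Var(N) = E[N²] − (E[N])² = 20.425 − (4.275)² = 2.149375
SD(N) = √2.149375 ≈ 1.466

1.466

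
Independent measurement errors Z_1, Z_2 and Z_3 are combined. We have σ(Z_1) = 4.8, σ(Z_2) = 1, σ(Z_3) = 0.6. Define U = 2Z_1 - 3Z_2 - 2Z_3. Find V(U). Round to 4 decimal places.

102.6000

V(Z_1) = 23.04, V(Z_2) = 1, V(Z_3) = 0.36
By independence, V(U) = (2)²V(Z_1) + (-3)²V(Z_2) + (-2)²V(Z_3)
= (2)²·23.04 + (-3)²·1 + (-2)²·0.36 = 102.6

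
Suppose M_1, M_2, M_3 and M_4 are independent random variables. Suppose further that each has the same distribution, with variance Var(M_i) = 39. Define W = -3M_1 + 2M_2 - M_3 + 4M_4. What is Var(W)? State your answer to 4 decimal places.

1170.0000

By independence, Var(W) = (-3)²Var(M_1) + (2)²Var(M_2) + (-1)²Var(M_3) + (4)²Var(M_4)
= (-3)²·39 + (2)²·39 + (-1)²·39 + (4)²·39 = 1170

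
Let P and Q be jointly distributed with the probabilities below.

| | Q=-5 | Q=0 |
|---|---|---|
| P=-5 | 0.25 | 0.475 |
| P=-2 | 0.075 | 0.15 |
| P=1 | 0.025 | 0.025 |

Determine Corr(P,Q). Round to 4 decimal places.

E[P] = -4.025,  E[Q] = -1.75
E[PQ] = 6.875
cov(P,Q) = E[PQ] − E[P]E[Q] = 6.875 − (-4.025)(-1.75) = -0.16875
Var(P) = 2.874375,  Var(Q) = 5.6875
ρ = -0.16875 / √(2.874375·5.6875) ≈ -0.0417

-0.0417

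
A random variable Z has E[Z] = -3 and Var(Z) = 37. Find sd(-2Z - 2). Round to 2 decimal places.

12.17

Var(-2Z - 2) = (-2)²·37 = 148
sd(-2Z - 2) = √148 ≈ 12.17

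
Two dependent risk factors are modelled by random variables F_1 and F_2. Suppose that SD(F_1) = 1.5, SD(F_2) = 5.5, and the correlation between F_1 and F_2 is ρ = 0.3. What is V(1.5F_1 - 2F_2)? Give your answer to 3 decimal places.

111.213

V(F_1) = (1.5)² = 2.25;  V(F_2) = (5.5)² = 30.25
Cov(F_1,F_2) = ρ·SD(F_1)·SD(F_2) = 0.3·1.5·5.5 = 2.475
V(1.5F_1 - 2F_2) = (1.5)²·V(F_1) + (-2)²·V(F_2) + 2·(1.5)·(-2)·Cov(F_1,F_2)
= 2.25·2.25 + 4·30.25 + -6·2.475 = 111.2125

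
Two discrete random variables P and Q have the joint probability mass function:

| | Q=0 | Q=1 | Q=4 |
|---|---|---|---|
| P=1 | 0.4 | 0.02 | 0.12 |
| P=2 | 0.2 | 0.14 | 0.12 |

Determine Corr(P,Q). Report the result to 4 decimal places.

E[P] = 1.46,  E[Q] = 1.12
E[PQ] = 1.74
Cov(P,Q) = E[PQ] − E[P]E[Q] = 1.74 − (1.46)(1.12) = 0.1048
Var(P) = 0.2484,  Var(Q) = 2.7456
ρ = 0.1048 / √(0.2484·2.7456) ≈ 0.1269

0.1269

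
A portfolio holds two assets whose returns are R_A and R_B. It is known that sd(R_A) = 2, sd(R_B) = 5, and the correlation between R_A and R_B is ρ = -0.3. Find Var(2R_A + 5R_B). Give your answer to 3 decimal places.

Var(R_A) = (2)² = 4;  Var(R_B) = (5)² = 25
Cov(R_A,R_B) = ρ·sd(R_A)·sd(R_B) = -0.3·2·5 = -3
Var(2R_A + 5R_B) = (2)²·Var(R_A) + (5)²·Var(R_B) + 2·(2)·(5)·Cov(R_A,R_B)
= 4·4 + 25·25 + 20·-3 = 581

581.000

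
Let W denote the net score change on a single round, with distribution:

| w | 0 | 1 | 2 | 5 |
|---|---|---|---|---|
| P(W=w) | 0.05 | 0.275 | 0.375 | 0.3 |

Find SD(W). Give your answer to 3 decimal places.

1.703

E[W] = (0)(0.05) + (1)(0.275) + (2)(0.375) + (5)(0.3) = 2.525
E[W²] = (0)²(0.05) + (1)²(0.275) + (2)²(0.375) + (5)²(0.3) = 9.275
Var(W) = E[W²] − (E[W])² = 9.275 − (2.525)² = 2.899375
SD(W) = √2.899375 ≈ 1.703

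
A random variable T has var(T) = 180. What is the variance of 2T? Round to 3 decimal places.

var(2T) = (2)²·var(T) = 4·180 = 720

720.000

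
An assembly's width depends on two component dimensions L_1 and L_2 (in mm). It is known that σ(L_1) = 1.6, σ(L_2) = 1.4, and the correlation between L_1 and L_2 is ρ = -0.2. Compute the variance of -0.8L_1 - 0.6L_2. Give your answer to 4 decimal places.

1.9139

Var(L_1) = (1.6)² = 2.56;  Var(L_2) = (1.4)² = 1.96
cov(L_1,L_2) = ρ·σ(L_1)·σ(L_2) = -0.2·1.6·1.4 = -0.448
Var(-0.8L_1 - 0.6L_2) = (-0.8)²·Var(L_1) + (-0.6)²·Var(L_2) + 2·(-0.8)·(-0.6)·cov(L_1,L_2)
= 0.64·2.56 + 0.36·1.96 + 0.96·-0.448 = 1.91392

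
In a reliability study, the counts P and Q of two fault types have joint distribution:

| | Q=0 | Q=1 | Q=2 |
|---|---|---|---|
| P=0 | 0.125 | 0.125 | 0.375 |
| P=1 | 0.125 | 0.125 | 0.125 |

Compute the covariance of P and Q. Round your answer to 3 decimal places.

-0.094

E[P] = 0.375,  E[Q] = 1.25
E[PQ] = 0.375
Cov(P,Q) = E[PQ] − E[P]E[Q] = 0.375 − (0.375)(1.25) = -0.09375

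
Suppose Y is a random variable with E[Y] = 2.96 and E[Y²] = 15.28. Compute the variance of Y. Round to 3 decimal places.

var(Y) = 15.28 − (2.96)² = 6.5184

6.518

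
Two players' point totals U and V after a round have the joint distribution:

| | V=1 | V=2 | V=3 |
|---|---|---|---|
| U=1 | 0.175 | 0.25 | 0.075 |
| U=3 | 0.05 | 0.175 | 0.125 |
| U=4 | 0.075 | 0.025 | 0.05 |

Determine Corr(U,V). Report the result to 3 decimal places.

E[U] = 2.15,  E[V] = 1.95
E[UV] = 4.325
Cov(U,V) = E[UV] − E[U]E[V] = 4.325 − (2.15)(1.95) = 0.1325
Var(U) = 1.4275,  Var(V) = 0.5475
ρ = 0.1325 / √(1.4275·0.5475) ≈ 0.150

0.150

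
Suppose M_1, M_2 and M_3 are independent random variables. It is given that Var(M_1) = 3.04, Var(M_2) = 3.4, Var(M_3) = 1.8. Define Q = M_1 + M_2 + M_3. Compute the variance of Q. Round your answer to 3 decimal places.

By independence, Var(Q) = (1)²Var(M_1) + (1)²Var(M_2) + (1)²Var(M_3)
= (1)²·3.04 + (1)²·3.4 + (1)²·1.8 = 8.24

8.240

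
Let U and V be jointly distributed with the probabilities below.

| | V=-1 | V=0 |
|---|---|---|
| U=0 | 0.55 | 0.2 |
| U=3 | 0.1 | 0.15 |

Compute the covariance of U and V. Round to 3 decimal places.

0.188

E[U] = 0.75,  E[V] = -0.65
E[UV] = -0.3
cov(U,V) = E[UV] − E[U]E[V] = -0.3 − (0.75)(-0.65) = 0.1875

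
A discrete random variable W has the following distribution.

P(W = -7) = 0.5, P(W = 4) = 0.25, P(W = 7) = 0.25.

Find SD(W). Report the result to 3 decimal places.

6.339

E[W] = (-7)(0.5) + (4)(0.25) + (7)(0.25) = -0.75
E[W²] = (-7)²(0.5) + (4)²(0.25) + (7)²(0.25) = 40.75
Var(W) = E[W²] − (E[W])² = 40.75 − (-0.75)² = 40.1875
SD(W) = √40.1875 ≈ 6.339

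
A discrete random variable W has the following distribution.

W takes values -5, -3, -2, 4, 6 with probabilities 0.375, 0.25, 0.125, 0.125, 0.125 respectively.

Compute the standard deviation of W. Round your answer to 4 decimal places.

E[W] = (-5)(0.375) + (-3)(0.25) + (-2)(0.125) + (4)(0.125) + (6)(0.125) = -1.625
E[W²] = (-5)²(0.375) + (-3)²(0.25) + (-2)²(0.125) + (4)²(0.125) + (6)²(0.125) = 18.625
Var(W) = E[W²] − (E[W])² = 18.625 − (-1.625)² = 15.984375
SD(W) = √15.984375 ≈ 3.9980

3.9980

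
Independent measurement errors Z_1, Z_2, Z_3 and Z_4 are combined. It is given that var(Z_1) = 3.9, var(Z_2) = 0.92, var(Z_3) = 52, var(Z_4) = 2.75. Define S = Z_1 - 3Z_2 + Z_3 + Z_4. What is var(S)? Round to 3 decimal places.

66.930

By independence, var(S) = (1)²var(Z_1) + (-3)²var(Z_2) + (1)²var(Z_3) + (1)²var(Z_4)
= (1)²·3.9 + (-3)²·0.92 + (1)²·52 + (1)²·2.75 = 66.93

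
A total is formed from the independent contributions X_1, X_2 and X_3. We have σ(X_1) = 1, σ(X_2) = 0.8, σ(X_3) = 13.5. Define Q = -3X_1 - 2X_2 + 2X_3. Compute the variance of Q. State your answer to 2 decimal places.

V(X_1) = 1, V(X_2) = 0.64, V(X_3) = 182.25
By independence, V(Q) = (-3)²V(X_1) + (-2)²V(X_2) + (2)²V(X_3)
= (-3)²·1 + (-2)²·0.64 + (2)²·182.25 = 740.56

740.56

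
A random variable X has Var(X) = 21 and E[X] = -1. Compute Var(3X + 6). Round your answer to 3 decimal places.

189.000

Var(3X + 6) = (3)²·Var(X) = 9·21 = 189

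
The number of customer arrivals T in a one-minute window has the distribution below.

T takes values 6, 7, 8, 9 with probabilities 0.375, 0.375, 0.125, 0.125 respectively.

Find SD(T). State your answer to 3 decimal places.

E[T] = (6)(0.375) + (7)(0.375) + (8)(0.125) + (9)(0.125) = 7
E[T²] = (6)²(0.375) + (7)²(0.375) + (8)²(0.125) + (9)²(0.125) = 50
V(T) = E[T²] − (E[T])² = 50 − (7)² = 1
SD(T) = √1 ≈ 1.000

1.000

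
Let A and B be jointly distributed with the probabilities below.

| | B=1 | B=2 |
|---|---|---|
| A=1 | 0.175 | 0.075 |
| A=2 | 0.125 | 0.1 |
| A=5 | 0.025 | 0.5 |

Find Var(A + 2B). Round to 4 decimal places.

E[A] = 3.325,  E[B] = 1.675,  E[AB] = 6.1
Var(A) = 14.275 − (3.325)² = 3.219375;  Var(B) = 3.025 − (1.675)² = 0.219375
cov(A,B) = 6.1 − (3.325)(1.675) = 0.530625
Var(A + 2B) = (1)²·3.219375 + (2)²·0.219375 + 2·(1)·(2)·0.530625 = 6.219375

6.2194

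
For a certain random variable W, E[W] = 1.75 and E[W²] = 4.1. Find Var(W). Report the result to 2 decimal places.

Var(W) = 4.1 − (1.75)² = 1.0375

1.04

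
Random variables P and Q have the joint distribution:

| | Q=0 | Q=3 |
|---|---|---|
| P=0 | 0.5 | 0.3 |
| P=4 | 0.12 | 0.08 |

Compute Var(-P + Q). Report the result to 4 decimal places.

4.5844

E[P] = 0.8,  E[Q] = 1.14,  E[PQ] = 0.96
Var(P) = 3.2 − (0.8)² = 2.56;  Var(Q) = 3.42 − (1.14)² = 2.1204
cov(P,Q) = 0.96 − (0.8)(1.14) = 0.048
Var(-P + Q) = (-1)²·2.56 + (1)²·2.1204 + 2·(-1)·(1)·0.048 = 4.5844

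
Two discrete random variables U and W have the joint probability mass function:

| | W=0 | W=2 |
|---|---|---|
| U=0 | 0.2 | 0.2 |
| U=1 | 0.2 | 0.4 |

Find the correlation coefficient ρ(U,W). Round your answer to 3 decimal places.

E[U] = 0.6,  E[W] = 1.2
E[UW] = 0.8
cov(U,W) = E[UW] − E[U]E[W] = 0.8 − (0.6)(1.2) = 0.08
V(U) = 0.24,  V(W) = 0.96
ρ = 0.08 / √(0.24·0.96) ≈ 0.167

0.167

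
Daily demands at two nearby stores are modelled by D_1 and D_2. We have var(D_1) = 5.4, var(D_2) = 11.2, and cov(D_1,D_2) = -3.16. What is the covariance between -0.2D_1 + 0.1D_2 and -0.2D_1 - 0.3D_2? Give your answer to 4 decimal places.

cov(-0.2D_1 + 0.1D_2, -0.2D_1 - 0.3D_2) = (-0.2)(-0.2)var(D_1) + (0.1)(-0.3)var(D_2) + [(-0.2)(-0.3) + (0.1)(-0.2)]cov(D_1,D_2)
= 0.04·5.4 + -0.03·11.2 + 0.04·-3.16 = -0.2464

-0.2464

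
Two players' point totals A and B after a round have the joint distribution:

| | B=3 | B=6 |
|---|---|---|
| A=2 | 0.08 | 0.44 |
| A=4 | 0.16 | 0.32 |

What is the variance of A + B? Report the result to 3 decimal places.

E[A] = 2.96,  E[B] = 5.28,  E[AB] = 15.36
Var(A) = 9.76 − (2.96)² = 0.9984;  Var(B) = 29.52 − (5.28)² = 1.6416
Cov(A,B) = 15.36 − (2.96)(5.28) = -0.2688
Var(A + B) = (1)²·0.9984 + (1)²·1.6416 + 2·(1)·(1)·-0.2688 = 2.1024

2.102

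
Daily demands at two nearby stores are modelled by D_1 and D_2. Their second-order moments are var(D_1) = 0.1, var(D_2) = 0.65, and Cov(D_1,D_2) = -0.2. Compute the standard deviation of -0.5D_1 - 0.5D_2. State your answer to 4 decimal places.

0.2958

var(-0.5D_1 - 0.5D_2) = (-0.5)²·var(D_1) + (-0.5)²·var(D_2) + 2·(-0.5)·(-0.5)·Cov(D_1,D_2)
= 0.25·0.1 + 0.25·0.65 + 0.5·-0.2 = 0.0875
SD(-0.5D_1 - 0.5D_2) = √0.0875 ≈ 0.2958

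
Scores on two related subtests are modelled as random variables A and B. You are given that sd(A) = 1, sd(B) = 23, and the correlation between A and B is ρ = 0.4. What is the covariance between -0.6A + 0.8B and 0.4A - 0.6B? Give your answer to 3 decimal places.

Var(A) = (1)² = 1;  Var(B) = (23)² = 529
Cov(A,B) = ρ·sd(A)·sd(B) = 0.4·1·23 = 9.2
Cov(-0.6A + 0.8B, 0.4A - 0.6B) = (-0.6)(0.4)Var(A) + (0.8)(-0.6)Var(B) + [(-0.6)(-0.6) + (0.8)(0.4)]Cov(A,B)
= -0.24·1 + -0.48·529 + 0.68·9.2 = -247.904

-247.904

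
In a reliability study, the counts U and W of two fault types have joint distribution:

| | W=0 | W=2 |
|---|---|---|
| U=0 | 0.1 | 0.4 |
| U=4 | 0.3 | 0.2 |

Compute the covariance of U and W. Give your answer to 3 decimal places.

-0.800

E[U] = 2,  E[W] = 1.2
E[UW] = 1.6
cov(U,W) = E[UW] − E[U]E[W] = 1.6 − (2)(1.2) = -0.8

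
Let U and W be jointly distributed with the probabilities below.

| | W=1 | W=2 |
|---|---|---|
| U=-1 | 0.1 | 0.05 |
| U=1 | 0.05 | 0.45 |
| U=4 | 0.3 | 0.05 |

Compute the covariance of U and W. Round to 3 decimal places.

E[U] = 1.75,  E[W] = 1.55
E[UW] = 2.35
Cov(U,W) = E[UW] − E[U]E[W] = 2.35 − (1.75)(1.55) = -0.3625

-0.363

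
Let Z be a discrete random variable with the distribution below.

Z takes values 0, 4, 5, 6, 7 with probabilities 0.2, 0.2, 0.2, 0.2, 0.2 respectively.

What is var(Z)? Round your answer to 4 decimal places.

E[Z] = (0)(0.2) + (4)(0.2) + (5)(0.2) + (6)(0.2) + (7)(0.2) = 4.4
E[Z²] = (0)²(0.2) + (4)²(0.2) + (5)²(0.2) + (6)²(0.2) + (7)²(0.2) = 25.2
var(Z) = E[Z²] − (E[Z])² = 25.2 − (4.4)² = 5.84

5.8400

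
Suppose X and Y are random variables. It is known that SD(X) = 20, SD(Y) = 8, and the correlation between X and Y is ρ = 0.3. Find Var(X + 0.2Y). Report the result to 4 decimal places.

Var(X) = (20)² = 400;  Var(Y) = (8)² = 64
Cov(X,Y) = ρ·SD(X)·SD(Y) = 0.3·20·8 = 48
Var(X + 0.2Y) = (1)²·Var(X) + (0.2)²·Var(Y) + 2·(1)·(0.2)·Cov(X,Y)
= 1·400 + 0.04·64 + 0.4·48 = 421.76

421.7600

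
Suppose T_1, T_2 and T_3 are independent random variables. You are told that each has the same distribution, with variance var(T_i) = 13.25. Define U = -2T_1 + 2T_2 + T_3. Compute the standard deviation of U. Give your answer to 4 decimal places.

By independence, var(U) = (-2)²var(T_1) + (2)²var(T_2) + (1)²var(T_3)
= (-2)²·13.25 + (2)²·13.25 + (1)²·13.25 = 119.25
SD(U) = √119.25 ≈ 10.9202

10.9202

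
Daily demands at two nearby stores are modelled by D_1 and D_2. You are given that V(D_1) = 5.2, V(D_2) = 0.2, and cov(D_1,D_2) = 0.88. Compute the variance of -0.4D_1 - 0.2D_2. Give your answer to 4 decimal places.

0.9808

V(-0.4D_1 - 0.2D_2) = (-0.4)²·V(D_1) + (-0.2)²·V(D_2) + 2·(-0.4)·(-0.2)·cov(D_1,D_2)
= 0.16·5.2 + 0.04·0.2 + 0.16·0.88 = 0.9808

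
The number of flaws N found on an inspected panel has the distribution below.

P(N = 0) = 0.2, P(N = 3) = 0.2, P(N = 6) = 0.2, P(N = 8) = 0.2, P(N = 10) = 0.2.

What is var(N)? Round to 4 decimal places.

E[N] = (0)(0.2) + (3)(0.2) + (6)(0.2) + (8)(0.2) + (10)(0.2) = 5.4
E[N²] = (0)²(0.2) + (3)²(0.2) + (6)²(0.2) + (8)²(0.2) + (10)²(0.2) = 41.8
var(N) = E[N²] − (E[N])² = 41.8 − (5.4)² = 12.64

12.6400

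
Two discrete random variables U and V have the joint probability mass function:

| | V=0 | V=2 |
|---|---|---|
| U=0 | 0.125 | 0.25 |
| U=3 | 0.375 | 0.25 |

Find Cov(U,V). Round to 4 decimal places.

E[U] = 1.875,  E[V] = 1
E[UV] = 1.5
Cov(U,V) = E[UV] − E[U]E[V] = 1.5 − (1.875)(1) = -0.375

-0.3750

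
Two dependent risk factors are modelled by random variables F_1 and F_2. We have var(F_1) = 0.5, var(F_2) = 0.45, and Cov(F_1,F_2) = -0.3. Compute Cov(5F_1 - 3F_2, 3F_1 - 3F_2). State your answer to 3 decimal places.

18.750

Cov(5F_1 - 3F_2, 3F_1 - 3F_2) = (5)(3)var(F_1) + (-3)(-3)var(F_2) + [(5)(-3) + (-3)(3)]Cov(F_1,F_2)
= 15·0.5 + 9·0.45 + -24·-0.3 = 18.75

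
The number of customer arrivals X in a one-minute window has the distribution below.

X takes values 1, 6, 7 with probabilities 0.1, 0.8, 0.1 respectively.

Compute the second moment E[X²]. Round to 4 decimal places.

33.8000

E[X²] = (1)²(0.1) + (6)²(0.8) + (7)²(0.1) = 33.8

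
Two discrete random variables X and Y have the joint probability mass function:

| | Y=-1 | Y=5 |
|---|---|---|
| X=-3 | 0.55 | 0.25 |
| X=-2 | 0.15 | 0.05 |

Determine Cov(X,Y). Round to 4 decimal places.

E[X] = -2.8,  E[Y] = 0.8
E[XY] = -2.3
Cov(X,Y) = E[XY] − E[X]E[Y] = -2.3 − (-2.8)(0.8) = -0.06

-0.0600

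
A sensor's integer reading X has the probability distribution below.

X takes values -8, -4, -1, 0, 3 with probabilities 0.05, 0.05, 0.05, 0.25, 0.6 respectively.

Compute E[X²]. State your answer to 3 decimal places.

9.450

E[X²] = (-8)²(0.05) + (-4)²(0.05) + (-1)²(0.05) + (0)²(0.25) + (3)²(0.6) = 9.45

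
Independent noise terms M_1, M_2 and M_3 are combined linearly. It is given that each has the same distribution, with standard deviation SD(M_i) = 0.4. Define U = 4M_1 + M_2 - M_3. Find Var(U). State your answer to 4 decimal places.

2.8800

Var(M_i) = (0.4)² = 0.16
By independence, Var(U) = (4)²Var(M_1) + (1)²Var(M_2) + (-1)²Var(M_3)
= (4)²·0.16 + (1)²·0.16 + (-1)²·0.16 = 2.88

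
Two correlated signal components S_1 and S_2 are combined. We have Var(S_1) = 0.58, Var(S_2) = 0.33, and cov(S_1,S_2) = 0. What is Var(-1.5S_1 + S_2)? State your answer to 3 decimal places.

1.635

Var(-1.5S_1 + S_2) = (-1.5)²·Var(S_1) + (1)²·Var(S_2) + 2·(-1.5)·(1)·cov(S_1,S_2)
= 2.25·0.58 + 1·0.33 + -3·0 = 1.635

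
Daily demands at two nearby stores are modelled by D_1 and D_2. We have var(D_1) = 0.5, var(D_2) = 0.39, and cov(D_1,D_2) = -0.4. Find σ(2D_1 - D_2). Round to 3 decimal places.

1.997

var(2D_1 - D_2) = (2)²·var(D_1) + (-1)²·var(D_2) + 2·(2)·(-1)·cov(D_1,D_2)
= 4·0.5 + 1·0.39 + -4·-0.4 = 3.99
σ(2D_1 - D_2) = √3.99 ≈ 1.997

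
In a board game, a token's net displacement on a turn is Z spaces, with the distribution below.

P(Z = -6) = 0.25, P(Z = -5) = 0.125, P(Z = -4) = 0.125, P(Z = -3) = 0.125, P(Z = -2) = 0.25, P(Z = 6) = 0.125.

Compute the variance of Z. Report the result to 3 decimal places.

E[Z] = (-6)(0.25) + (-5)(0.125) + (-4)(0.125) + (-3)(0.125) + (-2)(0.25) + (6)(0.125) = -2.75
E[Z²] = (-6)²(0.25) + (-5)²(0.125) + (-4)²(0.125) + (-3)²(0.125) + (-2)²(0.25) + (6)²(0.125) = 20.75
Var(Z) = E[Z²] − (E[Z])² = 20.75 − (-2.75)² = 13.1875

13.188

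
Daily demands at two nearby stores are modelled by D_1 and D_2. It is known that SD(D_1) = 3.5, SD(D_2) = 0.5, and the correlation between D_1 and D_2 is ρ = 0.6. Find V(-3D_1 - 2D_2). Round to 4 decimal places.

V(D_1) = (3.5)² = 12.25;  V(D_2) = (0.5)² = 0.25
cov(D_1,D_2) = ρ·SD(D_1)·SD(D_2) = 0.6·3.5·0.5 = 1.05
V(-3D_1 - 2D_2) = (-3)²·V(D_1) + (-2)²·V(D_2) + 2·(-3)·(-2)·cov(D_1,D_2)
= 9·12.25 + 4·0.25 + 12·1.05 = 123.85

123.8500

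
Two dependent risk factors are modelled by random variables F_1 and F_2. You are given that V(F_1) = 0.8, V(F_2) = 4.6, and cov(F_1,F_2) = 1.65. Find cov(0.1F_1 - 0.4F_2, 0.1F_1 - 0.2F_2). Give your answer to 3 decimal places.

cov(0.1F_1 - 0.4F_2, 0.1F_1 - 0.2F_2) = (0.1)(0.1)V(F_1) + (-0.4)(-0.2)V(F_2) + [(0.1)(-0.2) + (-0.4)(0.1)]cov(F_1,F_2)
= 0.01·0.8 + 0.08·4.6 + -0.06·1.65 = 0.277

0.277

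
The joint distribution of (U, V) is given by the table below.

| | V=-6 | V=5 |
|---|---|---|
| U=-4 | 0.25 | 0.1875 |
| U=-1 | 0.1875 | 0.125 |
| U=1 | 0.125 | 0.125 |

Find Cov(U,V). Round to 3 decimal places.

0.473

E[U] = -1.8125,  E[V] = -1.1875
E[UV] = 2.625
Cov(U,V) = E[UV] − E[U]E[V] = 2.625 − (-1.8125)(-1.1875) = 0.47265625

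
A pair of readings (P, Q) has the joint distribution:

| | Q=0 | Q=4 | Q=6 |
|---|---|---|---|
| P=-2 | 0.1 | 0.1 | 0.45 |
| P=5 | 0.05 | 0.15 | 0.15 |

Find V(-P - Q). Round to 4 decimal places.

14.0475

E[P] = 0.45,  E[Q] = 4.6,  E[PQ] = 1.3
V(P) = 11.35 − (0.45)² = 11.1475;  V(Q) = 25.6 − (4.6)² = 4.44
Cov(P,Q) = 1.3 − (0.45)(4.6) = -0.77
V(-P - Q) = (-1)²·11.1475 + (-1)²·4.44 + 2·(-1)·(-1)·-0.77 = 14.0475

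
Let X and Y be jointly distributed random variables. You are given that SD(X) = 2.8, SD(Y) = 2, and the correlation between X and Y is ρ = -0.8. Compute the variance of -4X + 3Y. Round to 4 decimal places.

268.9600

Var(X) = (2.8)² = 7.84;  Var(Y) = (2)² = 4
cov(X,Y) = ρ·SD(X)·SD(Y) = -0.8·2.8·2 = -4.48
Var(-4X + 3Y) = (-4)²·Var(X) + (3)²·Var(Y) + 2·(-4)·(3)·cov(X,Y)
= 16·7.84 + 9·4 + -24·-4.48 = 268.96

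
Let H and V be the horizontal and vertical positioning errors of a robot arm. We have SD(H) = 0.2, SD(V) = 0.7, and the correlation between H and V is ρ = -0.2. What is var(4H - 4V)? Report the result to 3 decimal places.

9.376

var(H) = (0.2)² = 0.04;  var(V) = (0.7)² = 0.49
Cov(H,V) = ρ·SD(H)·SD(V) = -0.2·0.2·0.7 = -0.028
var(4H - 4V) = (4)²·var(H) + (-4)²·var(V) + 2·(4)·(-4)·Cov(H,V)
= 16·0.04 + 16·0.49 + -32·-0.028 = 9.376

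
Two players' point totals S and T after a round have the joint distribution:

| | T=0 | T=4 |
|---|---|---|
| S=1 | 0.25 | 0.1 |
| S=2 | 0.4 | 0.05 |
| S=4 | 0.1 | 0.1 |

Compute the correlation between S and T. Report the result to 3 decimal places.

E[S] = 2.05,  E[T] = 1
E[ST] = 2.4
Cov(S,T) = E[ST] − E[S]E[T] = 2.4 − (2.05)(1) = 0.35
var(S) = 1.1475,  var(T) = 3
ρ = 0.35 / √(1.1475·3) ≈ 0.189

0.189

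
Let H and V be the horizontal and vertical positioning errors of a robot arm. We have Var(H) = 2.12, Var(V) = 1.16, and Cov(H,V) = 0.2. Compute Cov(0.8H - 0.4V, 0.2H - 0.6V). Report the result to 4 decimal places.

Cov(0.8H - 0.4V, 0.2H - 0.6V) = (0.8)(0.2)Var(H) + (-0.4)(-0.6)Var(V) + [(0.8)(-0.6) + (-0.4)(0.2)]Cov(H,V)
= 0.16·2.12 + 0.24·1.16 + -0.56·0.2 = 0.5056

0.5056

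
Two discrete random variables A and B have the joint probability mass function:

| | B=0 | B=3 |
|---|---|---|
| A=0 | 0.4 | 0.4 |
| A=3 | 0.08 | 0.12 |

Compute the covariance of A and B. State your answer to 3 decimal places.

E[A] = 0.6,  E[B] = 1.56
E[AB] = 1.08
cov(A,B) = E[AB] − E[A]E[B] = 1.08 − (0.6)(1.56) = 0.144

0.144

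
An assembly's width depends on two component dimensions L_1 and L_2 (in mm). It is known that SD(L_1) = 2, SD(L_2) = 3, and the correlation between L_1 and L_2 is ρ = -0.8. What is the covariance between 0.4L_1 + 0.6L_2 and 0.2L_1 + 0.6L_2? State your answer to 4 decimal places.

1.8320

Var(L_1) = (2)² = 4;  Var(L_2) = (3)² = 9
Cov(L_1,L_2) = ρ·SD(L_1)·SD(L_2) = -0.8·2·3 = -4.8
Cov(0.4L_1 + 0.6L_2, 0.2L_1 + 0.6L_2) = (0.4)(0.2)Var(L_1) + (0.6)(0.6)Var(L_2) + [(0.4)(0.6) + (0.6)(0.2)]Cov(L_1,L_2)
= 0.08·4 + 0.36·9 + 0.36·-4.8 = 1.832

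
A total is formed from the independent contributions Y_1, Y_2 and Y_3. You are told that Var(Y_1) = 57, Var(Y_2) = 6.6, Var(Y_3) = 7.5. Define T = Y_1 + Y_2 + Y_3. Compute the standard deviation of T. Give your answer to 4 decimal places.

8.4321

By independence, Var(T) = (1)²Var(Y_1) + (1)²Var(Y_2) + (1)²Var(Y_3)
= (1)²·57 + (1)²·6.6 + (1)²·7.5 = 71.1
SD(T) = √71.1 ≈ 8.4321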